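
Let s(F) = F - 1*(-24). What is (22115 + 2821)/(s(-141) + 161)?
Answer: 6234/11 ≈ 566.73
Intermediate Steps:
s(F) = 24 + F (s(F) = F + 24 = 24 + F)
(22115 + 2821)/(s(-141) + 161) = (22115 + 2821)/((24 - 141) + 161) = 24936/(-117 + 161) = 24936/44 = 24936*(1/44) = 6234/11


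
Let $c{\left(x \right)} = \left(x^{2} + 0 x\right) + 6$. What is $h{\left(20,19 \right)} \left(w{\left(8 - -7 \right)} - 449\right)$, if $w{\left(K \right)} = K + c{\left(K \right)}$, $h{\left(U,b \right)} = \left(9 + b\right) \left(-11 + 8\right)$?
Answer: $17052$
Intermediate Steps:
$c{\left(x \right)} = 6 + x^{2}$ ($c{\left(x \right)} = \left(x^{2} + 0\right) + 6 = x^{2} + 6 = 6 + x^{2}$)
$h{\left(U,b \right)} = -27 - 3 b$ ($h{\left(U,b \right)} = \left(9 + b\right) \left(-3\right) = -27 - 3 b$)
$w{\left(K \right)} = 6 + K + K^{2}$ ($w{\left(K \right)} = K + \left(6 + K^{2}\right) = 6 + K + K^{2}$)
$h{\left(20,19 \right)} \left(w{\left(8 - -7 \right)} - 449\right) = \left(-27 - 57\right) \left(\left(6 + \left(8 - -7\right) + \left(8 - -7\right)^{2}\right) - 449\right) = \left(-27 - 57\right) \left(\left(6 + \left(8 + 7\right) + \left(8 + 7\right)^{2}\right) - 449\right) = - 84 \left(\left(6 + 15 + 15^{2}\right) - 449\right) = - 84 \left(\left(6 + 15 + 225\right) - 449\right) = - 84 \left(246 - 449\right) = \left(-84\right) \left(-203\right) = 17052$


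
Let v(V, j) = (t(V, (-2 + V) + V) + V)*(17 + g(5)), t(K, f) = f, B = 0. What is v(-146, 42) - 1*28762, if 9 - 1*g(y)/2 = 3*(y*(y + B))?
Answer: 21838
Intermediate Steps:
g(y) = 18 - 6*y**2 (g(y) = 18 - 6*y*(y + 0) = 18 - 6*y*y = 18 - 6*y**2)
v(V, j) = 230 - 345*V (v(V, j) = (((-2 + V) + V) + V)*(17 + (18 - 6*5**2)) = ((-2 + 2*V) + V)*(17 + (18 - 6*25)) = (-2 + 3*V)*(17 + (18 - 150)) = (-2 + 3*V)*(17 - 132) = (-2 + 3*V)*(-115) = 230 - 345*V)
v(-146, 42) - 1*28762 = (230 - 345*(-146)) - 1*28762 = (230 + 50370) - 28762 = 50600 - 28762 = 21838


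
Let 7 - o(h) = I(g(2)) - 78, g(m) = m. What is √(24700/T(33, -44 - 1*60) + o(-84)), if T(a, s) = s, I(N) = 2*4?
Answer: I*√642/2 ≈ 12.669*I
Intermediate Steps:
I(N) = 8
o(h) = 77 (o(h) = 7 - (8 - 78) = 7 - 1*(-70) = 7 + 70 = 77)
√(24700/T(33, -44 - 1*60) + o(-84)) = √(24700/(-44 - 1*60) + 77) = √(24700/(-44 - 60) + 77) = √(24700/(-104) + 77) = √(24700*(-1/104) + 77) = √(-475/2 + 77) = √(-321/2) = I*√642/2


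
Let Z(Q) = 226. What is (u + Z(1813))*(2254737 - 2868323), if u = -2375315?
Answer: 1457321359154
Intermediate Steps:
(u + Z(1813))*(2254737 - 2868323) = (-2375315 + 226)*(2254737 - 2868323) = -2375089*(-613586) = 1457321359154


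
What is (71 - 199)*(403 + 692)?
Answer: -140160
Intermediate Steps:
(71 - 199)*(403 + 692) = -128*1095 = -140160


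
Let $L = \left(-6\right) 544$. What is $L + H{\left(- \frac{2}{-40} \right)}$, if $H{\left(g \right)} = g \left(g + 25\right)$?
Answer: $- \frac{1305099}{400} \approx -3262.7$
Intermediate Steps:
$L = -3264$
$H{\left(g \right)} = g \left(25 + g\right)$
$L + H{\left(- \frac{2}{-40} \right)} = -3264 + - \frac{2}{-40} \left(25 - \frac{2}{-40}\right) = -3264 + \left(-2\right) \left(- \frac{1}{40}\right) \left(25 - - \frac{1}{20}\right) = -3264 + \frac{25 + \frac{1}{20}}{20} = -3264 + \frac{1}{20} \cdot \frac{501}{20} = -3264 + \frac{501}{400} = - \frac{1305099}{400}$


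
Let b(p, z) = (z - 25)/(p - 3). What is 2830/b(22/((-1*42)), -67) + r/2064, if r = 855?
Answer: 36157895/332304 ≈ 108.81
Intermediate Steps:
b(p, z) = (-25 + z)/(-3 + p)
2830/b(22/((-1*42)), -67) + r/2064 = 2830/(((-25 - 67)/(-3 + 22/((-1*42))))) + 855/2064 = 2830/((-92/(-3 + 22/(-42)))) + 855*(1/2064) = 2830/((-92/(-3 + 22*(-1/42)))) + 285/688 = 2830/((-92/(-3 - 11/21))) + 285/688 = 2830/((-92/(-74/21))) + 285/688 = 2830/((-21/74*(-92))) + 285/688 = 2830/(966/37) + 285/688 = 2830*(37/966) + 285/688 = 52355/483 + 285/688 = 36157895/332304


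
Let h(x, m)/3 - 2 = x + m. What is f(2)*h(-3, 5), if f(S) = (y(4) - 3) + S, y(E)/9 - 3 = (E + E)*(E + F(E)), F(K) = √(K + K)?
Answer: 3768 + 1728*√2 ≈ 6211.8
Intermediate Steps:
F(K) = √2*√K (F(K) = √(2*K) = √2*√K)
h(x, m) = 6 + 3*m + 3*x (h(x, m) = 6 + 3*(x + m) = 6 + 3*(m + x) = 6 + (3*m + 3*x) = 6 + 3*m + 3*x)
y(E) = 27 + 18*E*(E + √2*√E) (y(E) = 27 + 9*((E + E)*(E + √2*√E)) = 27 + 9*((2*E)*(E + √2*√E)) = 27 + 9*(2*E*(E + √2*√E)) = 27 + 18*E*(E + √2*√E))
f(S) = 312 + S + 144*√2 (f(S) = ((27 + 18*4² + 18*√2*4^(3/2)) - 3) + S = ((27 + 18*16 + 18*√2*8) - 3) + S = ((27 + 288 + 144*√2) - 3) + S = ((315 + 144*√2) - 3) + S = (312 + 144*√2) + S = 312 + S + 144*√2)
f(2)*h(-3, 5) = (312 + 2 + 144*√2)*(6 + 3*5 + 3*(-3)) = (314 + 144*√2)*(6 + 15 - 9) = (314 + 144*√2)*12 = 3768 + 1728*√2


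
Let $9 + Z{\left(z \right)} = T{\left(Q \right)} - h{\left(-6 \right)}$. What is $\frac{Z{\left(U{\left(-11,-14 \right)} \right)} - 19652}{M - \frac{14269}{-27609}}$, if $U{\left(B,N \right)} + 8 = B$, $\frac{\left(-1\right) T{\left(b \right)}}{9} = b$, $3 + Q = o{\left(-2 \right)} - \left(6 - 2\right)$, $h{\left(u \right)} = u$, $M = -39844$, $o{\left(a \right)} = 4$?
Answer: $\frac{541909452}{1100038727} \approx 0.49263$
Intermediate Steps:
$Q = -3$ ($Q = -3 + \left(4 - \left(6 - 2\right)\right) = -3 + \left(4 - 4\right) = -3 + 0 = -3$)
$T{\left(b \right)} = - 9 b$
$U{\left(B,N \right)} = -8 + B$
$Z{\left(z \right)} = 24$ ($Z{\left(z \right)} = -9 - -33 = -9 + \left(27 + 6\right) = -9 + 33 = 24$)
$\frac{Z{\left(U{\left(-11,-14 \right)} \right)} - 19652}{M - \frac{14269}{-27609}} = \frac{24 - 19652}{-39844 - \frac{14269}{-27609}} = - \frac{19628}{-39844 - - \frac{14269}{27609}} = - \frac{19628}{-39844 + \frac{14269}{27609}} = - \frac{19628}{- \frac{1100038727}{27609}} = \left(-19628\right) \left(- \frac{27609}{1100038727}\right) = \frac{541909452}{1100038727}$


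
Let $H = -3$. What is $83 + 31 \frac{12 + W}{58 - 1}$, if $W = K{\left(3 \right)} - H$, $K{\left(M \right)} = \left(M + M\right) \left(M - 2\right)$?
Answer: $\frac{1794}{19} \approx 94.421$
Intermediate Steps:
$K{\left(M \right)} = 2 M \left(-2 + M\right)$
$W = 9$ ($W = 2 \cdot 3 \left(-2 + 3\right) - -3 = 2 \cdot 3 \cdot 1 + 3 = 6 + 3 = 9$)
$83 + 31 \frac{12 + W}{58 - 1} = 83 + 31 \frac{12 + 9}{58 - 1} = 83 + 31 \cdot \frac{21}{57} = 83 + 31 \cdot 21 \cdot \frac{1}{57} = 83 + 31 \cdot \frac{7}{19} = 83 + \frac{217}{19} = \frac{1794}{19}$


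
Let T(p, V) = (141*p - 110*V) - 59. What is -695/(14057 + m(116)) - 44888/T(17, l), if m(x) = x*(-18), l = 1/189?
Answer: -25462504187/1321892267 ≈ -19.262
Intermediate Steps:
l = 1/189 ≈ 0.0052910
T(p, V) = -59 - 110*V + 141*p (T(p, V) = (-110*V + 141*p) - 59 = -59 - 110*V + 141*p)
m(x) = -18*x
-695/(14057 + m(116)) - 44888/T(17, l) = -695/(14057 - 18*116) - 44888/(-59 - 110*1/189 + 141*17) = -695/(14057 - 2088) - 44888/(-59 - 110/189 + 2397) = -695/11969 - 44888/441772/189 = -695*1/11969 - 44888*189/441772 = -695/11969 - 2120958/110443 = -25462504187/1321892267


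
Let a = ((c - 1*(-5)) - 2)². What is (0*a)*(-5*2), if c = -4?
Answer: 0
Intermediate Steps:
a = 1 (a = ((-4 - 1*(-5)) - 2)² = ((-4 + 5) - 2)² = (1 - 2)² = (-1)² = 1)
(0*a)*(-5*2) = (0*1)*(-5*2) = 0*(-10) = 0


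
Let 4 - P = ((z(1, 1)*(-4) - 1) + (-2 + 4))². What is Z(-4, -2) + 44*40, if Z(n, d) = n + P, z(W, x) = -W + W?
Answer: 1759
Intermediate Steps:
z(W, x) = 0
P = 3 (P = 4 - ((0*(-4) - 1) + (-2 + 4))² = 4 - ((0 - 1) + 2)² = 4 - (-1 + 2)² = 4 - 1*1² = 4 - 1*1 = 4 - 1 = 3)
Z(n, d) = 3 + n (Z(n, d) = n + 3 = 3 + n)
Z(-4, -2) + 44*40 = (3 - 4) + 44*40 = -1 + 1760 = 1759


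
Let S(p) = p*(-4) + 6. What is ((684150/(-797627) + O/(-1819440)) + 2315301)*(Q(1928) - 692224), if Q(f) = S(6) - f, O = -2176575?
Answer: -25916027920760968695765/16124827432 ≈ -1.6072e+12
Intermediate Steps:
S(p) = 6 - 4*p (S(p) = -4*p + 6 = 6 - 4*p)
Q(f) = -18 - f (Q(f) = (6 - 4*6) - f = (6 - 24) - f = -18 - f)
((684150/(-797627) + O/(-1819440)) + 2315301)*(Q(1928) - 692224) = ((684150/(-797627) - 2176575/(-1819440)) + 2315301)*((-18 - 1*1928) - 692224) = ((684150*(-1/797627) - 2176575*(-1/1819440)) + 2315301)*((-18 - 1928) - 692224) = ((-684150/797627 + 145105/121296) + 2315301)*(-1946 - 692224) = (32755007435/96748964592 + 2315301)*(-694170) = (224003007223829627/96748964592)*(-694170) = -25916027920760968695765/16124827432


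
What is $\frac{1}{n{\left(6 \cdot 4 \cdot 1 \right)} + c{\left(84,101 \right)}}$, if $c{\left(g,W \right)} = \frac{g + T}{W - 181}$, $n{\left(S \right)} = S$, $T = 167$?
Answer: $\frac{80}{1669} \approx 0.047933$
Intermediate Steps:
$c{\left(g,W \right)} = \frac{167 + g}{-181 + W}$ ($c{\left(g,W \right)} = \frac{g + 167}{W - 181} = \frac{167 + g}{-181 + W}$)
$\frac{1}{n{\left(6 \cdot 4 \cdot 1 \right)} + c{\left(84,101 \right)}} = \frac{1}{6 \cdot 4 \cdot 1 + \frac{167 + 84}{-181 + 101}} = \frac{1}{24 \cdot 1 + \frac{1}{-80} \cdot 251} = \frac{1}{24 - \frac{251}{80}} = \frac{1}{\frac{1669}{80}} = \frac{80}{1669}$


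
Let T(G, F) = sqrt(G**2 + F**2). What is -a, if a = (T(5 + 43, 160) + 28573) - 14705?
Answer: -13868 - 16*sqrt(109) ≈ -14035.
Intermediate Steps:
T(G, F) = sqrt(F**2 + G**2)
a = 13868 + 16*sqrt(109) (a = (sqrt(160**2 + (5 + 43)**2) + 28573) - 14705 = (sqrt(25600 + 48**2) + 28573) - 14705 = (sqrt(25600 + 2304) + 28573) - 14705 = (sqrt(27904) + 28573) - 14705 = (16*sqrt(109) + 28573) - 14705 = (28573 + 16*sqrt(109)) - 14705 = 13868 + 16*sqrt(109) ≈ 14035.)
-a = -(13868 + 16*sqrt(109)) = -13868 - 16*sqrt(109)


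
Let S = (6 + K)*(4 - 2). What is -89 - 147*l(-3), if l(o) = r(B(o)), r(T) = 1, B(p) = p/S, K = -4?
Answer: -236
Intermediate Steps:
S = 4 (S = (6 - 4)*(4 - 2) = 2*2 = 4)
B(p) = p/4
l(o) = 1
-89 - 147*l(-3) = -89 - 147*1 = -89 - 147 = -236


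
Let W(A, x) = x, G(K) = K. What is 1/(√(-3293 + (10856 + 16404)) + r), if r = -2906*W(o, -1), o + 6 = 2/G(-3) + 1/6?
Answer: 2906/8420869 - 3*√2663/8420869 ≈ 0.00032671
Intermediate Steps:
o = -13/2 (o = -6 + (2/(-3) + 1/6) = -6 + (2*(-⅓) + 1*(⅙)) = -6 + (-⅔ + ⅙) = -6 - ½ = -13/2 ≈ -6.5000)
r = 2906 (r = -2906*(-1) = 2906)
1/(√(-3293 + (10856 + 16404)) + r) = 1/(√(-3293 + (10856 + 16404)) + 2906) = 1/(√(-3293 + 27260) + 2906) = 1/(√23967 + 2906) = 1/(3*√2663 + 2906) = 1/(2906 + 3*√2663)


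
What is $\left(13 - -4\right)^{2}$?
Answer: $289$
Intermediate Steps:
$\left(13 - -4\right)^{2} = \left(13 + \left(-3 + 7\right)\right)^{2} = \left(13 + 4\right)^{2} = 17^{2} = 289$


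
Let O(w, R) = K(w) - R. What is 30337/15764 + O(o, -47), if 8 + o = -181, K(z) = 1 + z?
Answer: -2192387/15764 ≈ -139.08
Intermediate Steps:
o = -189 (o = -8 - 181 = -189)
O(w, R) = 1 + w - R (O(w, R) = (1 + w) - R = 1 + w - R)
30337/15764 + O(o, -47) = 30337/15764 + (1 - 189 - 1*(-47)) = 30337*(1/15764) + (1 - 189 + 47) = 30337/15764 - 141 = -2192387/15764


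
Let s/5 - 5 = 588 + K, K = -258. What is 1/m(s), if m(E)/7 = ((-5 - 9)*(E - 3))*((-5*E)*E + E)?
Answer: 1/2298317991200 ≈ 4.3510e-13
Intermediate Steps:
s = 1675 (s = 25 + 5*(588 - 258) = 25 + 5*330 = 25 + 1650 = 1675)
m(E) = 7*(42 - 14*E)*(E - 5*E**2) (m(E) = 7*(((-5 - 9)*(E - 3))*((-5*E)*E + E)) = 7*((-14*(-3 + E))*(-5*E**2 + E)) = 7*((42 - 14*E)*(E - 5*E**2)) = 7*(42 - 14*E)*(E - 5*E**2))
1/m(s) = 1/(98*1675*(3 - 16*1675 + 5*1675**2)) = 1/(98*1675*(3 - 26800 + 5*2805625)) = 1/(98*1675*(3 - 26800 + 14028125)) = 1/(98*1675*14001328) = 1/2298317991200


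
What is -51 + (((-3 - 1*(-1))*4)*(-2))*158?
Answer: 2477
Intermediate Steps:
-51 + (((-3 - 1*(-1))*4)*(-2))*158 = -51 + (((-3 + 1)*4)*(-2))*158 = -51 + (-2*4*(-2))*158 = -51 - 8*(-2)*158 = -51 + 16*158 = -51 + 2528 = 2477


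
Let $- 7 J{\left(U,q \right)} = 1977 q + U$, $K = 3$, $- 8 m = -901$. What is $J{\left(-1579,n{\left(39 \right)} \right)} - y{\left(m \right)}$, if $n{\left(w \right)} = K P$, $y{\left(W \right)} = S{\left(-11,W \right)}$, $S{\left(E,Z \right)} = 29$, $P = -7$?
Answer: $\frac{42893}{7} \approx 6127.6$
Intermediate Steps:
$m = \frac{901}{8}$ ($m = \left(- \frac{1}{8}\right) \left(-901\right) = \frac{901}{8} \approx 112.63$)
$y{\left(W \right)} = 29$
$n{\left(w \right)} = -21$ ($n{\left(w \right)} = 3 \left(-7\right) = -21$)
$J{\left(U,q \right)} = - \frac{1977 q}{7} - \frac{U}{7}$ ($J{\left(U,q \right)} = - \frac{1977 q + U}{7} = - \frac{U + 1977 q}{7} = - \frac{1977 q}{7} - \frac{U}{7}$)
$J{\left(-1579,n{\left(39 \right)} \right)} - y{\left(m \right)} = \left(\left(- \frac{1977}{7}\right) \left(-21\right) - - \frac{1579}{7}\right) - 29 = \left(5931 + \frac{1579}{7}\right) - 29 = \frac{43096}{7} - 29 = \frac{42893}{7}$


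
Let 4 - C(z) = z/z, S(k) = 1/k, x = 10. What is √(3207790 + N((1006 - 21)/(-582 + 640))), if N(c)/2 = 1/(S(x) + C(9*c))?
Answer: √3082686810/31 ≈ 1791.0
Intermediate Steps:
C(z) = 3 (C(z) = 4 - z/z = 4 - 1*1 = 4 - 1 = 3)
N(c) = 20/31 (N(c) = 2/(1/10 + 3) = 2/(⅒ + 3) = 2/(31/10) = 2*(10/31) = 20/31)
√(3207790 + N((1006 - 21)/(-582 + 640))) = √(3207790 + 20/31) = √(99441510/31) = √3082686810/31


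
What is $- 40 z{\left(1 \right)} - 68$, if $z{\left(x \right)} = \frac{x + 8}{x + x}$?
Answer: $-248$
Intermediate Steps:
$z{\left(x \right)} = \frac{8 + x}{2 x}$
$- 40 z{\left(1 \right)} - 68 = - 40 \frac{8 + 1}{2 \cdot 1} - 68 = - 40 \cdot \frac{1}{2} \cdot 1 \cdot 9 - 68 = \left(-40\right) \frac{9}{2} - 68 = -180 - 68 = -248$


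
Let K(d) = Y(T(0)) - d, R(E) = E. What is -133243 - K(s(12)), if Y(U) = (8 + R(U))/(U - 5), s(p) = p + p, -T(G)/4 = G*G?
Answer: -666087/5 ≈ -1.3322e+5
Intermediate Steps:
T(G) = -4*G² (T(G) = -4*G*G = -4*G²)
s(p) = 2*p
Y(U) = (8 + U)/(-5 + U) (Y(U) = (8 + U)/(U - 5) = (8 + U)/(-5 + U))
K(d) = -8/5 - d (K(d) = (8 - 4*0²)/(-5 - 4*0²) - d = (8 - 4*0)/(-5 - 4*0) - d = (8 + 0)/(-5 + 0) - d = 8/(-5) - d = -⅕*8 - d = -8/5 - d)
-133243 - K(s(12)) = -133243 - (-8/5 - 2*12) = -133243 - (-8/5 - 1*24) = -133243 - (-8/5 - 24) = -133243 - 1*(-128/5) = -133243 + 128/5 = -666087/5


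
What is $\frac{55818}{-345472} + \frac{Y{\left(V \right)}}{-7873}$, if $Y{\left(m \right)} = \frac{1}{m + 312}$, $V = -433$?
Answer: $- \frac{26586861661}{164554013888} \approx -0.16157$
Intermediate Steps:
$Y{\left(m \right)} = \frac{1}{312 + m}$
$\frac{55818}{-345472} + \frac{Y{\left(V \right)}}{-7873} = \frac{55818}{-345472} + \frac{1}{\left(312 - 433\right) \left(-7873\right)} = 55818 \left(- \frac{1}{345472}\right) + \frac{1}{-121} \left(- \frac{1}{7873}\right) = - \frac{27909}{172736} - - \frac{1}{952633} = - \frac{27909}{172736} + \frac{1}{952633} = - \frac{26586861661}{164554013888}$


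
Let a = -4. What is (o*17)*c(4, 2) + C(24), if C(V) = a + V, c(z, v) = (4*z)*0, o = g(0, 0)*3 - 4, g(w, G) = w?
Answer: 20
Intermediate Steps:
o = -4 (o = 0*3 - 4 = 0 - 4 = -4)
c(z, v) = 0
C(V) = -4 + V
(o*17)*c(4, 2) + C(24) = -4*17*0 + (-4 + 24) = -68*0 + 20 = 0 + 20 = 20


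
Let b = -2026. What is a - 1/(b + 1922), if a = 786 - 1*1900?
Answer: -115855/104 ≈ -1114.0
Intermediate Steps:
a = -1114 (a = 786 - 1900 = -1114)
a - 1/(b + 1922) = -1114 - 1/(-2026 + 1922) = -1114 - 1/(-104) = -1114 - 1*(-1/104) = -1114 + 1/104 = -115855/104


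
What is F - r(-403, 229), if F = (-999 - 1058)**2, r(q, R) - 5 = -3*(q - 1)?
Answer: 4230032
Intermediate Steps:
r(q, R) = 8 - 3*q (r(q, R) = 5 - 3*(q - 1) = 5 - 3*(-1 + q) = 5 + (3 - 3*q) = 8 - 3*q)
F = 4231249 (F = (-2057)**2 = 4231249)
F - r(-403, 229) = 4231249 - (8 - 3*(-403)) = 4231249 - (8 + 1209) = 4231249 - 1*1217 = 4231249 - 1217 = 4230032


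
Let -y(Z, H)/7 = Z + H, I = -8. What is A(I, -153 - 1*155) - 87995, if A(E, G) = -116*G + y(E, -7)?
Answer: -52162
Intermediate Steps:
y(Z, H) = -7*H - 7*Z (y(Z, H) = -7*(Z + H) = -7*(H + Z) = -7*H - 7*Z)
A(E, G) = 49 - 116*G - 7*E (A(E, G) = -116*G + (-7*(-7) - 7*E) = -116*G + (49 - 7*E) = 49 - 116*G - 7*E)
A(I, -153 - 1*155) - 87995 = (49 - 116*(-153 - 1*155) - 7*(-8)) - 87995 = (49 - 116*(-153 - 155) + 56) - 87995 = (49 - 116*(-308) + 56) - 87995 = (49 + 35728 + 56) - 87995 = 35833 - 87995 = -52162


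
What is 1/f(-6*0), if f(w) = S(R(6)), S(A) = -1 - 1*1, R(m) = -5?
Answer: -1/2 ≈ -0.50000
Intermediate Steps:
S(A) = -2 (S(A) = -1 - 1 = -2)
f(w) = -2
1/f(-6*0) = 1/(-2) = -1/2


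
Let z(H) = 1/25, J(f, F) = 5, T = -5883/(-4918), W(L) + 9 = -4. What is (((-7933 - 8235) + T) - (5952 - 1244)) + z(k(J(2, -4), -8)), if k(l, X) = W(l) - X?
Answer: -2566552207/122950 ≈ -20875.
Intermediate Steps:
W(L) = -13 (W(L) = -9 - 4 = -13)
T = 5883/4918 (T = -5883*(-1/4918) = 5883/4918 ≈ 1.1962)
k(l, X) = -13 - X
z(H) = 1/25
(((-7933 - 8235) + T) - (5952 - 1244)) + z(k(J(2, -4), -8)) = (((-7933 - 8235) + 5883/4918) - (5952 - 1244)) + 1/25 = ((-16168 + 5883/4918) - 1*4708) + 1/25 = (-79508341/4918 - 4708) + 1/25 = -102662285/4918 + 1/25 = -2566552207/122950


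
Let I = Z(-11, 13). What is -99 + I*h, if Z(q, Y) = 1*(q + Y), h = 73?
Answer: 47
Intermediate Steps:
Z(q, Y) = Y + q (Z(q, Y) = 1*(Y + q) = Y + q)
I = 2 (I = 13 - 11 = 2)
-99 + I*h = -99 + 2*73 = -99 + 146 = 47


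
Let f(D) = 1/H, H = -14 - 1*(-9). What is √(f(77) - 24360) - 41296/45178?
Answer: -20648/22589 + 349*I*√5/5 ≈ -0.91407 + 156.08*I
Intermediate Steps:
H = -5 (H = -14 + 9 = -5)
f(D) = -⅕ (f(D) = 1/(-5) = -⅕)
√(f(77) - 24360) - 41296/45178 = √(-⅕ - 24360) - 41296/45178 = √(-121801/5) - 41296*1/45178 = 349*I*√5/5 - 20648/22589 = -20648/22589 + 349*I*√5/5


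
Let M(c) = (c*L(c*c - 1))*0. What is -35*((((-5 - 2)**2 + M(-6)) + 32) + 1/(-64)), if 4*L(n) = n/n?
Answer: -181405/64 ≈ -2834.5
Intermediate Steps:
L(n) = 1/4 (L(n) = (n/n)/4 = (1/4)*1 = 1/4)
M(c) = 0 (M(c) = (c*(1/4))*0 = (c/4)*0 = 0)
-35*((((-5 - 2)**2 + M(-6)) + 32) + 1/(-64)) = -35*((((-5 - 2)**2 + 0) + 32) + 1/(-64)) = -35*((((-7)**2 + 0) + 32) - 1/64) = -35*(((49 + 0) + 32) - 1/64) = -35*((49 + 32) - 1/64) = -35*(81 - 1/64) = -35*5183/64 = -181405/64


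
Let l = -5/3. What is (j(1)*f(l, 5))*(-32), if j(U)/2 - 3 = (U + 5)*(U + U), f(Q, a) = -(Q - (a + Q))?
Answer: -4800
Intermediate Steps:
l = -5/3 (l = -5*⅓ = -5/3 ≈ -1.6667)
f(Q, a) = a (f(Q, a) = -(Q - (Q + a)) = -(Q + (-Q - a)) = -(-1)*a = a)
j(U) = 6 + 4*U*(5 + U) (j(U) = 6 + 2*((U + 5)*(U + U)) = 6 + 2*((5 + U)*(2*U)) = 6 + 2*(2*U*(5 + U)) = 6 + 4*U*(5 + U))
(j(1)*f(l, 5))*(-32) = ((6 + 4*1² + 20*1)*5)*(-32) = ((6 + 4*1 + 20)*5)*(-32) = ((6 + 4 + 20)*5)*(-32) = (30*5)*(-32) = 150*(-32) = -4800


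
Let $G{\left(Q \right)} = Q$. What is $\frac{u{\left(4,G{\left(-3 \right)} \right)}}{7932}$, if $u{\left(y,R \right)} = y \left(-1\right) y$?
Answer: $- \frac{4}{1983} \approx -0.0020171$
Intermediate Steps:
$u{\left(y,R \right)} = - y^{2}$ ($u{\left(y,R \right)} = - y y = - y^{2}$)
$\frac{u{\left(4,G{\left(-3 \right)} \right)}}{7932} = \frac{\left(-1\right) 4^{2}}{7932} = \left(-1\right) 16 \cdot \frac{1}{7932} = \left(-16\right) \frac{1}{7932} = - \frac{4}{1983}$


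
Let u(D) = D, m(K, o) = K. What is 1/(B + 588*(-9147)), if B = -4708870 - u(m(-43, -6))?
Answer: -1/10087263 ≈ -9.9135e-8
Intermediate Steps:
B = -4708827 (B = -4708870 - 1*(-43) = -4708870 + 43 = -4708827)
1/(B + 588*(-9147)) = 1/(-4708827 + 588*(-9147)) = 1/(-4708827 - 5378436) = 1/(-10087263) = -1/10087263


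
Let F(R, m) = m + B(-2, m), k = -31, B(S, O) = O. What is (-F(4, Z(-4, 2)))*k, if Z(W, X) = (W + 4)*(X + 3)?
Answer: 0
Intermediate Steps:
Z(W, X) = (3 + X)*(4 + W) (Z(W, X) = (4 + W)*(3 + X) = (3 + X)*(4 + W))
F(R, m) = 2*m (F(R, m) = m + m = 2*m)
(-F(4, Z(-4, 2)))*k = -2*(12 + 3*(-4) + 4*2 - 4*2)*(-31) = -2*(12 - 12 + 8 - 8)*(-31) = -2*0*(-31) = -1*0*(-31) = 0*(-31) = 0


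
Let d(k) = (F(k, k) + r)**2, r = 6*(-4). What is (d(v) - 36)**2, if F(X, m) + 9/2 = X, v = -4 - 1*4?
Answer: 26884225/16 ≈ 1.6803e+6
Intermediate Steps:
v = -8 (v = -4 - 4 = -8)
F(X, m) = -9/2 + X
r = -24
d(k) = (-57/2 + k)**2 (d(k) = ((-9/2 + k) - 24)**2 = (-57/2 + k)**2)
(d(v) - 36)**2 = ((-57 + 2*(-8))**2/4 - 36)**2 = ((-57 - 16)**2/4 - 36)**2 = ((1/4)*(-73)**2 - 36)**2 = ((1/4)*5329 - 36)**2 = (5329/4 - 36)**2 = (5185/4)**2 = 26884225/16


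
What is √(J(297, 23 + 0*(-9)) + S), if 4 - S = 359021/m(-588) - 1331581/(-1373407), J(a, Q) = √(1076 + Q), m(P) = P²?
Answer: √(26512944496574803 + 13309357333651344*√1099)/115366188 ≈ 5.9282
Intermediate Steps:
S = 135131546203/67835318544 (S = 4 - (359021/((-588)²) - 1331581/(-1373407)) = 4 - (359021/345744 - 1331581*(-1/1373407)) = 4 - (359021*(1/345744) + 1331581/1373407) = 4 - (359021/345744 + 1331581/1373407) = 4 - 1*136209727973/67835318544 = 4 - 136209727973/67835318544 = 135131546203/67835318544 ≈ 1.9921)
√(J(297, 23 + 0*(-9)) + S) = √(√(1076 + (23 + 0*(-9))) + 135131546203/67835318544) = √(√(1076 + (23 + 0)) + 135131546203/67835318544) = √(√(1076 + 23) + 135131546203/67835318544) = √(√1099 + 135131546203/67835318544) = √(135131546203/67835318544 + √1099)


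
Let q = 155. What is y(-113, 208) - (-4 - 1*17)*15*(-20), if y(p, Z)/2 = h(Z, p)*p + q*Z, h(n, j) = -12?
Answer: 60892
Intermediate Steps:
y(p, Z) = -24*p + 310*Z (y(p, Z) = 2*(-12*p + 155*Z) = -24*p + 310*Z)
y(-113, 208) - (-4 - 1*17)*15*(-20) = (-24*(-113) + 310*208) - (-4 - 1*17)*15*(-20) = (2712 + 64480) - (-4 - 17)*15*(-20) = 67192 - (-21*15)*(-20) = 67192 - (-315)*(-20) = 67192 - 1*6300 = 67192 - 6300 = 60892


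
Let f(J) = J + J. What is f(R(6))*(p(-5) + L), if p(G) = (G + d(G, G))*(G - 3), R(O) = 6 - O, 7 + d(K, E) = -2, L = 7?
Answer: 0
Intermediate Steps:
d(K, E) = -9 (d(K, E) = -7 - 2 = -9)
f(J) = 2*J
p(G) = (-9 + G)*(-3 + G) (p(G) = (G - 9)*(G - 3) = (-9 + G)*(-3 + G))
f(R(6))*(p(-5) + L) = (2*(6 - 1*6))*((27 + (-5)**2 - 12*(-5)) + 7) = (2*(6 - 6))*((27 + 25 + 60) + 7) = (2*0)*(112 + 7) = 0*119 = 0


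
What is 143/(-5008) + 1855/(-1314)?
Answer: -4738871/3290256 ≈ -1.4403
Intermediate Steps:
143/(-5008) + 1855/(-1314) = 143*(-1/5008) + 1855*(-1/1314) = -143/5008 - 1855/1314 = -4738871/3290256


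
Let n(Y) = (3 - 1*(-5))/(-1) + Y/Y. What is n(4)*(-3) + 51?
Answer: 72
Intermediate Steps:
n(Y) = -7 (n(Y) = (3 + 5)*(-1) + 1 = 8*(-1) + 1 = -8 + 1 = -7)
n(4)*(-3) + 51 = -7*(-3) + 51 = 21 + 51 = 72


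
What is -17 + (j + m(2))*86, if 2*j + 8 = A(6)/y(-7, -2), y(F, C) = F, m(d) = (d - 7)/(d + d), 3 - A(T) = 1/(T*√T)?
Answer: -6817/14 + 43*√6/252 ≈ -486.51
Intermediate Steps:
A(T) = 3 - 1/T^(3/2) (A(T) = 3 - 1/(T*√T) = 3 - 1/(T^(3/2)) = 3 - 1/T^(3/2))
m(d) = (-7 + d)/(2*d) (m(d) = (-7 + d)/((2*d)) = (-7 + d)*(1/(2*d)) = (-7 + d)/(2*d))
j = -59/14 + √6/504 (j = -4 + ((3 - 1/6^(3/2))/(-7))/2 = -4 + ((3 - √6/36)*(-⅐))/2 = -4 + (-3/7 + √6/252)/2 = -4 + (-3/14 + √6/504) = -59/14 + √6/504 ≈ -4.2094)
-17 + (j + m(2))*86 = -17 + ((-59/14 + √6/504) + (½)*(-7 + 2)/2)*86 = -17 + ((-59/14 + √6/504) + (½)*(½)*(-5))*86 = -17 + ((-59/14 + √6/504) - 5/4)*86 = -17 + (-153/28 + √6/504)*86 = -17 + (-6579/14 + 43*√6/252) = -6817/14 + 43*√6/252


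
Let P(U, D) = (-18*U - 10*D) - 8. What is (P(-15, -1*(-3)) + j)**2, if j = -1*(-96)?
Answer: 107584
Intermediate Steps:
P(U, D) = -8 - 18*U - 10*D
j = 96
(P(-15, -1*(-3)) + j)**2 = ((-8 - 18*(-15) - (-10)*(-3)) + 96)**2 = ((-8 + 270 - 10*3) + 96)**2 = ((-8 + 270 - 30) + 96)**2 = (232 + 96)**2 = 328**2 = 107584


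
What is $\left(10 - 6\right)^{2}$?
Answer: $16$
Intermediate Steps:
$\left(10 - 6\right)^{2} = 4^{2} = 16$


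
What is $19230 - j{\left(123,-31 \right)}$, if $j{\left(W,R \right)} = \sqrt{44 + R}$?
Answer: $19230 - \sqrt{13} \approx 19226.0$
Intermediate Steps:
$19230 - j{\left(123,-31 \right)} = 19230 - \sqrt{44 - 31} = 19230 - \sqrt{13}$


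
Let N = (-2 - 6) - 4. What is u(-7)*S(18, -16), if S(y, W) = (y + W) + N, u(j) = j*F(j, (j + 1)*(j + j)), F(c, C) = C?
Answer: 5880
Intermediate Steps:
N = -12 (N = -8 - 4 = -12)
u(j) = 2*j**2*(1 + j) (u(j) = j*((j + 1)*(j + j)) = j*((1 + j)*(2*j)) = j*(2*j*(1 + j)) = 2*j**2*(1 + j))
S(y, W) = -12 + W + y (S(y, W) = (y + W) - 12 = (W + y) - 12 = -12 + W + y)
u(-7)*S(18, -16) = (2*(-7)**2*(1 - 7))*(-12 - 16 + 18) = (2*49*(-6))*(-10) = -588*(-10) = 5880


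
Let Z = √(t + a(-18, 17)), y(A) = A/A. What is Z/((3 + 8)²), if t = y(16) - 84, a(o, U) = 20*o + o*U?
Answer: I*√749/121 ≈ 0.22618*I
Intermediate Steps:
a(o, U) = 20*o + U*o
y(A) = 1
t = -83 (t = 1 - 84 = -83)
Z = I*√749 (Z = √(-83 - 18*(20 + 17)) = √(-83 - 18*37) = √(-83 - 666) = √(-749) = I*√749 ≈ 27.368*I)
Z/((3 + 8)²) = (I*√749)/((3 + 8)²) = (I*√749)/(11²) = (I*√749)/121 = (I*√749)*(1/121) = I*√749/121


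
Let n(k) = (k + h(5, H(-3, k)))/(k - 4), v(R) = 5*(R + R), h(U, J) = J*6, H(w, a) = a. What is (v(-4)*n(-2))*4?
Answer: -1120/3 ≈ -373.33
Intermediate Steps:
h(U, J) = 6*J
v(R) = 10*R (v(R) = 5*(2*R) = 10*R)
n(k) = 7*k/(-4 + k) (n(k) = (k + 6*k)/(k - 4) = (7*k)/(-4 + k) = 7*k/(-4 + k))
(v(-4)*n(-2))*4 = ((10*(-4))*(7*(-2)/(-4 - 2)))*4 = -280*(-2)/(-6)*4 = -280*(-2)*(-1)/6*4 = -40*7/3*4 = -280/3*4 = -1120/3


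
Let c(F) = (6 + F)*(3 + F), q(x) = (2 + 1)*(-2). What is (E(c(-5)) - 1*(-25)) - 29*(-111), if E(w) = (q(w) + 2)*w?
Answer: 3252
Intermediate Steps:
q(x) = -6 (q(x) = 3*(-2) = -6)
c(F) = (3 + F)*(6 + F)
E(w) = -4*w (E(w) = (-6 + 2)*w = -4*w)
(E(c(-5)) - 1*(-25)) - 29*(-111) = (-4*(18 + (-5)**2 + 9*(-5)) - 1*(-25)) - 29*(-111) = (-4*(18 + 25 - 45) + 25) + 3219 = (-4*(-2) + 25) + 3219 = (8 + 25) + 3219 = 33 + 3219 = 3252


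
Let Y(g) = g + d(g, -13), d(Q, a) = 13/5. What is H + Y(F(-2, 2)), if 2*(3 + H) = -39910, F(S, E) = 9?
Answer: -99732/5 ≈ -19946.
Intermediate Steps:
d(Q, a) = 13/5 (d(Q, a) = 13*(⅕) = 13/5)
H = -19958 (H = -3 + (½)*(-39910) = -3 - 19955 = -19958)
Y(g) = 13/5 + g (Y(g) = g + 13/5 = 13/5 + g)
H + Y(F(-2, 2)) = -19958 + (13/5 + 9) = -19958 + 58/5 = -99732/5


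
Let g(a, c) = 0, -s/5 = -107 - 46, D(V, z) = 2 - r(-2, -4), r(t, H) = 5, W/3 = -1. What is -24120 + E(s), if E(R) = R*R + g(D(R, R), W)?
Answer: 561105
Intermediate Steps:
W = -3 (W = 3*(-1) = -3)
D(V, z) = -3 (D(V, z) = 2 - 1*5 = 2 - 5 = -3)
s = 765 (s = -5*(-107 - 46) = -5*(-153) = 765)
E(R) = R² (E(R) = R*R + 0 = R² + 0 = R²)
-24120 + E(s) = -24120 + 765² = -24120 + 585225 = 561105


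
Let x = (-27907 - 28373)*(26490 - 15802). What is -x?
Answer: 601520640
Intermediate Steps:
x = -601520640 (x = -56280*10688 = -601520640)
-x = -1*(-601520640) = 601520640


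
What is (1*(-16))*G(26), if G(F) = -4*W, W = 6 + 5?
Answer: 704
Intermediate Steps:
W = 11
G(F) = -44 (G(F) = -4*11 = -44)
(1*(-16))*G(26) = (1*(-16))*(-44) = -16*(-44) = 704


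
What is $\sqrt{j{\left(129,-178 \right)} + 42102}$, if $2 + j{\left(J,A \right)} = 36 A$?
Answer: $2 \sqrt{8923} \approx 188.92$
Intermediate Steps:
$j{\left(J,A \right)} = -2 + 36 A$
$\sqrt{j{\left(129,-178 \right)} + 42102} = \sqrt{\left(-2 + 36 \left(-178\right)\right) + 42102} = \sqrt{\left(-2 - 6408\right) + 42102} = \sqrt{-6410 + 42102} = \sqrt{35692} = 2 \sqrt{8923}$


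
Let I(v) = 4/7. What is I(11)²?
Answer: 16/49 ≈ 0.32653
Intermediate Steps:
I(v) = 4/7 (I(v) = 4*(⅐) = 4/7)
I(11)² = (4/7)² = 16/49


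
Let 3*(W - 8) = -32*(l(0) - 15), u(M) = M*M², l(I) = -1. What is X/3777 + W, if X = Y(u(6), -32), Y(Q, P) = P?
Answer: 674792/3777 ≈ 178.66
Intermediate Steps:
u(M) = M³
X = -32
W = 536/3 (W = 8 + (-32*(-1 - 15))/3 = 8 + (-32*(-16))/3 = 8 + (⅓)*512 = 8 + 512/3 = 536/3 ≈ 178.67)
X/3777 + W = -32/3777 + 536/3 = 674792/3777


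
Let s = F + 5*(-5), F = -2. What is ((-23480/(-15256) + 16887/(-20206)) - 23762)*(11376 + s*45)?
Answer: -9303312941800983/38532842 ≈ -2.4144e+8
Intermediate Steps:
s = -27 (s = -2 + 5*(-5) = -2 - 25 = -27)
((-23480/(-15256) + 16887/(-20206)) - 23762)*(11376 + s*45) = ((-23480/(-15256) + 16887/(-20206)) - 23762)*(11376 - 27*45) = ((-23480*(-1/15256) + 16887*(-1/20206)) - 23762)*(11376 - 1215) = ((2935/1907 - 16887/20206) - 23762)*10161 = (27101101/38532842 - 23762)*10161 = -915590290503/38532842*10161 = -9303312941800983/38532842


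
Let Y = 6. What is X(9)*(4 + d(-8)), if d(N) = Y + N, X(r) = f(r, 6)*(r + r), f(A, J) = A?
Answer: 324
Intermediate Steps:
X(r) = 2*r² (X(r) = r*(r + r) = r*(2*r) = 2*r²)
d(N) = 6 + N
X(9)*(4 + d(-8)) = (2*9²)*(4 + (6 - 8)) = (2*81)*(4 - 2) = 162*2 = 324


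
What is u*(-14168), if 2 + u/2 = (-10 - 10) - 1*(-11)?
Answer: 311696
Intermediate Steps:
u = -22 (u = -4 + 2*((-10 - 10) - 1*(-11)) = -4 + 2*(-20 + 11) = -4 + 2*(-9) = -4 - 18 = -22)
u*(-14168) = -22*(-14168) = 311696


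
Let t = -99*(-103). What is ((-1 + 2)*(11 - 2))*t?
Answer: 91773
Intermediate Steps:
t = 10197
((-1 + 2)*(11 - 2))*t = ((-1 + 2)*(11 - 2))*10197 = (1*9)*10197 = 9*10197 = 91773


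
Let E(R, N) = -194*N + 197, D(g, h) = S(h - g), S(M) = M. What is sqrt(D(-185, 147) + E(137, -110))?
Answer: sqrt(21869) ≈ 147.88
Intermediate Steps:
D(g, h) = h - g
E(R, N) = 197 - 194*N
sqrt(D(-185, 147) + E(137, -110)) = sqrt((147 - 1*(-185)) + (197 - 194*(-110))) = sqrt((147 + 185) + (197 + 21340)) = sqrt(332 + 21537) = sqrt(21869)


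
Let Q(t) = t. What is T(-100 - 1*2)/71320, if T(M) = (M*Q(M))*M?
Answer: -132651/8915 ≈ -14.880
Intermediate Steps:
T(M) = M³ (T(M) = (M*M)*M = M²*M = M³)
T(-100 - 1*2)/71320 = (-100 - 1*2)³/71320 = (-100 - 2)³*(1/71320) = (-102)³*(1/71320) = -1061208*1/71320 = -132651/8915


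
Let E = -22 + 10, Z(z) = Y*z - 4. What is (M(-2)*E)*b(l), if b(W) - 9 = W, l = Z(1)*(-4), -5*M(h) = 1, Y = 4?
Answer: 108/5 ≈ 21.600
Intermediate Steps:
M(h) = -⅕ (M(h) = -⅕*1 = -⅕)
Z(z) = -4 + 4*z (Z(z) = 4*z - 4 = -4 + 4*z)
l = 0 (l = (-4 + 4*1)*(-4) = (-4 + 4)*(-4) = 0*(-4) = 0)
b(W) = 9 + W
E = -12
(M(-2)*E)*b(l) = (-⅕*(-12))*(9 + 0) = (12/5)*9 = 108/5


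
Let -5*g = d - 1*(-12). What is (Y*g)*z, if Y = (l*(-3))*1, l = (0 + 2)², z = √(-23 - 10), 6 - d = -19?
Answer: 444*I*√33/5 ≈ 510.12*I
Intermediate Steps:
d = 25 (d = 6 - 1*(-19) = 6 + 19 = 25)
g = -37/5 (g = -(25 - 1*(-12))/5 = -(25 + 12)/5 = -⅕*37 = -37/5 ≈ -7.4000)
z = I*√33 (z = √(-33) = I*√33 ≈ 5.7446*I)
l = 4 (l = 2² = 4)
Y = -12 (Y = (4*(-3))*1 = -12*1 = -12)
(Y*g)*z = (-12*(-37/5))*(I*√33) = 444*(I*√33)/5 = 444*I*√33/5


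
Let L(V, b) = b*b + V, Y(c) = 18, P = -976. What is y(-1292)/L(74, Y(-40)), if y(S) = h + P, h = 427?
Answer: -549/398 ≈ -1.3794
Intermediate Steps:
L(V, b) = V + b**2 (L(V, b) = b**2 + V = V + b**2)
y(S) = -549 (y(S) = 427 - 976 = -549)
y(-1292)/L(74, Y(-40)) = -549/(74 + 18**2) = -549/(74 + 324) = -549/398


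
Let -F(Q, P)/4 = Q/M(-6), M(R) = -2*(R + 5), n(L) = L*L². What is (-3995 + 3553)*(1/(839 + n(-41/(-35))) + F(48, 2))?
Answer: 764637356561/18020523 ≈ 42432.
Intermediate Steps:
n(L) = L³
M(R) = -10 - 2*R (M(R) = -2*(5 + R) = -10 - 2*R)
F(Q, P) = -2*Q (F(Q, P) = -4*Q/(-10 - 2*(-6)) = -4*Q/(-10 + 12) = -4*Q/2 = -2*Q)
(-3995 + 3553)*(1/(839 + n(-41/(-35))) + F(48, 2)) = (-3995 + 3553)*(1/(839 + (-41/(-35))³) - 2*48) = -442*(1/(839 + (-41*(-1/35))³) - 96) = -442*(1/(839 + (41/35)³) - 96) = -442*(1/(839 + 68921/42875) - 96) = -442*(1/(36041046/42875) - 96) = -442*(42875/36041046 - 96) = -442*(-3459897541/36041046) = 764637356561/18020523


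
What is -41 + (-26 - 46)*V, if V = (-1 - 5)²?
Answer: -2633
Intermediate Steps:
V = 36 (V = (-6)² = 36)
-41 + (-26 - 46)*V = -41 + (-26 - 46)*36 = -41 - 72*36 = -41 - 2592 = -2633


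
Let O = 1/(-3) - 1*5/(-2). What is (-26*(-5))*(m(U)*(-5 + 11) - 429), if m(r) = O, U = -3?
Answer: -54080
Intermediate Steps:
O = 13/6 (O = 1*(-⅓) - 5*(-½) = -⅓ + 5/2 = 13/6 ≈ 2.1667)
m(r) = 13/6
(-26*(-5))*(m(U)*(-5 + 11) - 429) = (-26*(-5))*(13*(-5 + 11)/6 - 429) = 130*((13/6)*6 - 429) = 130*(13 - 429) = 130*(-416) = -54080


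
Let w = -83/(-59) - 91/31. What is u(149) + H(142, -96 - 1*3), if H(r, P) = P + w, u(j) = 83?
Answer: -32060/1829 ≈ -17.529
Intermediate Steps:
w = -2796/1829 (w = -83*(-1/59) - 91*1/31 = 83/59 - 91/31 = -2796/1829 ≈ -1.5287)
H(r, P) = -2796/1829 + P (H(r, P) = P - 2796/1829 = -2796/1829 + P)
u(149) + H(142, -96 - 1*3) = 83 + (-2796/1829 + (-96 - 1*3)) = 83 + (-2796/1829 + (-96 - 3)) = 83 + (-2796/1829 - 99) = 83 - 183867/1829 = -32060/1829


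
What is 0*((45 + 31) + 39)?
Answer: 0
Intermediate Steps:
0*((45 + 31) + 39) = 0*(76 + 39) = 0*115 = 0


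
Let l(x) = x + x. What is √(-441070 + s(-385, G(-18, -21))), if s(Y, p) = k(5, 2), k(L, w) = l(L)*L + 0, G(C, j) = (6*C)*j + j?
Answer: 2*I*√110255 ≈ 664.09*I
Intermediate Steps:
l(x) = 2*x
G(C, j) = j + 6*C*j (G(C, j) = 6*C*j + j = j + 6*C*j)
k(L, w) = 2*L² (k(L, w) = (2*L)*L + 0 = 2*L² + 0 = 2*L²)
s(Y, p) = 50 (s(Y, p) = 2*5² = 2*25 = 50)
√(-441070 + s(-385, G(-18, -21))) = √(-441070 + 50) = √(-441020) = 2*I*√110255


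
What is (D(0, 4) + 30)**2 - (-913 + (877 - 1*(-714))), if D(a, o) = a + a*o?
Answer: 222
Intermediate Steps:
(D(0, 4) + 30)**2 - (-913 + (877 - 1*(-714))) = (0*(1 + 4) + 30)**2 - (-913 + (877 - 1*(-714))) = (0*5 + 30)**2 - (-913 + (877 + 714)) = (0 + 30)**2 - (-913 + 1591) = 30**2 - 1*678 = 900 - 678 = 222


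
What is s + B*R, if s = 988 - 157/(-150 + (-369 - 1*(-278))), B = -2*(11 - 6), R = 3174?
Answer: -7411075/241 ≈ -30751.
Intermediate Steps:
B = -10 (B = -2*5 = -10)
s = 238265/241 (s = 988 - 157/(-150 + (-369 + 278)) = 988 - 157/(-150 - 91) = 988 - 157/(-241) = 988 - 157*(-1/241) = 988 + 157/241 = 238265/241 ≈ 988.65)
s + B*R = 238265/241 - 10*3174 = 238265/241 - 31740 = -7411075/241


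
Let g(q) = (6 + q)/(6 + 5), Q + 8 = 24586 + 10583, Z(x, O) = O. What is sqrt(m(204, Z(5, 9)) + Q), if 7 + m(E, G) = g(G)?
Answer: sqrt(4253799)/11 ≈ 187.50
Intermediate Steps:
Q = 35161 (Q = -8 + (24586 + 10583) = -8 + 35169 = 35161)
g(q) = 6/11 + q/11 (g(q) = (6 + q)/11 = (6 + q)*(1/11) = 6/11 + q/11)
m(E, G) = -71/11 + G/11 (m(E, G) = -7 + (6/11 + G/11) = -71/11 + G/11)
sqrt(m(204, Z(5, 9)) + Q) = sqrt((-71/11 + (1/11)*9) + 35161) = sqrt((-71/11 + 9/11) + 35161) = sqrt(-62/11 + 35161) = sqrt(386709/11) = sqrt(4253799)/11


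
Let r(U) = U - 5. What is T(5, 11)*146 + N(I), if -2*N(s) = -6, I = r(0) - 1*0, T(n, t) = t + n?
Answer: 2339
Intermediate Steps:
T(n, t) = n + t
r(U) = -5 + U
I = -5 (I = (-5 + 0) - 1*0 = -5 + 0 = -5)
N(s) = 3 (N(s) = -½*(-6) = 3)
T(5, 11)*146 + N(I) = (5 + 11)*146 + 3 = 16*146 + 3 = 2336 + 3 = 2339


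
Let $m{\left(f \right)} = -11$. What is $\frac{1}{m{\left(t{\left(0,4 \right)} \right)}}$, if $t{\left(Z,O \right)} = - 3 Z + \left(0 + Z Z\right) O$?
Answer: $- \frac{1}{11} \approx -0.090909$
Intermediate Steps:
$t{\left(Z,O \right)} = - 3 Z + O Z^{2}$ ($t{\left(Z,O \right)} = - 3 Z + \left(0 + Z^{2}\right) O = - 3 Z + Z^{2} O = - 3 Z + O Z^{2}$)
$\frac{1}{m{\left(t{\left(0,4 \right)} \right)}} = \frac{1}{-11} = - \frac{1}{11}$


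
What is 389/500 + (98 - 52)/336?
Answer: 19213/21000 ≈ 0.91490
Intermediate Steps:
389/500 + (98 - 52)/336 = 389*(1/500) + 46*(1/336) = 389/500 + 23/168 = 19213/21000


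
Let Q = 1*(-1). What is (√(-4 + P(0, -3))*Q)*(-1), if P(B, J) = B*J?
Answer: 2*I ≈ 2.0*I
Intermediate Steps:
Q = -1
(√(-4 + P(0, -3))*Q)*(-1) = (√(-4 + 0*(-3))*(-1))*(-1) = (√(-4 + 0)*(-1))*(-1) = (√(-4)*(-1))*(-1) = ((2*I)*(-1))*(-1) = -2*I*(-1) = 2*I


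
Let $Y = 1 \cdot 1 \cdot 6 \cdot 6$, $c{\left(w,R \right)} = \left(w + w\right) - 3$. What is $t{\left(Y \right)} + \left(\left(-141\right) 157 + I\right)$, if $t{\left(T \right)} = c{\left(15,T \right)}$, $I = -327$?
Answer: $-22437$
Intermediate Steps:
$c{\left(w,R \right)} = -3 + 2 w$ ($c{\left(w,R \right)} = 2 w - 3 = -3 + 2 w$)
$Y = 36$ ($Y = 1 \cdot 36 = 36$)
$t{\left(T \right)} = 27$ ($t{\left(T \right)} = -3 + 2 \cdot 15 = -3 + 30 = 27$)
$t{\left(Y \right)} + \left(\left(-141\right) 157 + I\right) = 27 - 22464 = -22437$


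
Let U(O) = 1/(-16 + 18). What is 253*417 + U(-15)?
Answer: 211003/2 ≈ 1.0550e+5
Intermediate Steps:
U(O) = 1/2
253*417 + U(-15) = 253*417 + 1/2 = 105501 + 1/2 = 211003/2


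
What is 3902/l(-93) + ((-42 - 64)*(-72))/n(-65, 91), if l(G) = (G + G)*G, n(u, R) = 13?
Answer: 66034531/112437 ≈ 587.30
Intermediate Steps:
l(G) = 2*G² (l(G) = (2*G)*G = 2*G²)
3902/l(-93) + ((-42 - 64)*(-72))/n(-65, 91) = 3902/((2*(-93)²)) + ((-42 - 64)*(-72))/13 = 3902/((2*8649)) - 106*(-72)*(1/13) = 3902/17298 + 7632*(1/13) = 3902*(1/17298) + 7632/13 = 1951/8649 + 7632/13 = 66034531/112437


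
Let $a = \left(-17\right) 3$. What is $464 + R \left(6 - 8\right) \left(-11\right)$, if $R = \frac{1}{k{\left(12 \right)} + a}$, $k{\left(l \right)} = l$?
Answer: $\frac{18074}{39} \approx 463.44$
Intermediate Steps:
$a = -51$
$R = - \frac{1}{39}$ ($R = \frac{1}{12 - 51} = \frac{1}{-39} = - \frac{1}{39} \approx -0.025641$)
$464 + R \left(6 - 8\right) \left(-11\right) = 464 - \frac{\left(6 - 8\right) \left(-11\right)}{39} = 464 - \frac{\left(-2\right) \left(-11\right)}{39} = 464 - \frac{22}{39} = \frac{18074}{39}$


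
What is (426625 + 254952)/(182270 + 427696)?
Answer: 681577/609966 ≈ 1.1174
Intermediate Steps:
(426625 + 254952)/(182270 + 427696) = 681577/609966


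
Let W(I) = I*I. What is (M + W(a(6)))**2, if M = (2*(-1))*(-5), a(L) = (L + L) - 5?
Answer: 3481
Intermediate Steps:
a(L) = -5 + 2*L (a(L) = 2*L - 5 = -5 + 2*L)
M = 10 (M = -2*(-5) = 10)
W(I) = I**2
(M + W(a(6)))**2 = (10 + (-5 + 2*6)**2)**2 = (10 + (-5 + 12)**2)**2 = (10 + 7**2)**2 = (10 + 49)**2 = 59**2 = 3481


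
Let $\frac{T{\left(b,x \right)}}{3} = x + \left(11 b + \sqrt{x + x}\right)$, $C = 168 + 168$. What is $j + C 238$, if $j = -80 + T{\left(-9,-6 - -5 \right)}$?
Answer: $79588 + 3 i \sqrt{2} \approx 79588.0 + 4.2426 i$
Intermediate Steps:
$C = 336$
$T{\left(b,x \right)} = 3 x + 33 b + 3 \sqrt{2} \sqrt{x}$ ($T{\left(b,x \right)} = 3 \left(x + \left(11 b + \sqrt{x + x}\right)\right) = 3 \left(x + \left(11 b + \sqrt{2 x}\right)\right) = 3 \left(x + \left(11 b + \sqrt{2} \sqrt{x}\right)\right) = 3 \left(x + 11 b + \sqrt{2} \sqrt{x}\right) = 3 x + 33 b + 3 \sqrt{2} \sqrt{x}$)
$j = -380 + 3 i \sqrt{2}$ ($j = -80 + \left(3 \left(-6 - -5\right) + 33 \left(-9\right) + 3 \sqrt{2} \sqrt{-6 - -5}\right) = -80 + \left(3 \left(-6 + 5\right) - 297 + 3 \sqrt{2} \sqrt{-6 + 5}\right) = -80 + \left(3 \left(-1\right) - 297 + 3 \sqrt{2} \sqrt{-1}\right) = -80 - \left(300 - 3 \sqrt{2} i\right) = -80 - \left(300 - 3 i \sqrt{2}\right) = -380 + 3 i \sqrt{2} \approx -380.0 + 4.2426 i$)
$j + C 238 = \left(-380 + 3 i \sqrt{2}\right) + 336 \cdot 238 = \left(-380 + 3 i \sqrt{2}\right) + 79968 = 79588 + 3 i \sqrt{2}$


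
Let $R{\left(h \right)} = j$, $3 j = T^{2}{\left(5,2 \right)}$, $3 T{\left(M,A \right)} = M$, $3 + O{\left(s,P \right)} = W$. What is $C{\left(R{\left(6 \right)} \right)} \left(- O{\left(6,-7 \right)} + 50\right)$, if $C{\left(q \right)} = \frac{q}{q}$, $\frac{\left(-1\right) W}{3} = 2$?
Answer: $59$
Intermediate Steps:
$W = -6$ ($W = \left(-3\right) 2 = -6$)
$O{\left(s,P \right)} = -9$ ($O{\left(s,P \right)} = -3 - 6 = -9$)
$T{\left(M,A \right)} = \frac{M}{3}$
$j = \frac{25}{27}$ ($j = \frac{\left(\frac{1}{3} \cdot 5\right)^{2}}{3} = \frac{\left(\frac{5}{3}\right)^{2}}{3} = \frac{1}{3} \cdot \frac{25}{9} = \frac{25}{27} \approx 0.92593$)
$R{\left(h \right)} = \frac{25}{27}$
$C{\left(q \right)} = 1$
$C{\left(R{\left(6 \right)} \right)} \left(- O{\left(6,-7 \right)} + 50\right) = 1 \left(\left(-1\right) \left(-9\right) + 50\right) = 1 \left(9 + 50\right) = 1 \cdot 59 = 59$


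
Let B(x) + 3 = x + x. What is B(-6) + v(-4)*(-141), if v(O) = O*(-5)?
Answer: -2835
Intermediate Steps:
v(O) = -5*O
B(x) = -3 + 2*x (B(x) = -3 + (x + x) = -3 + 2*x)
B(-6) + v(-4)*(-141) = (-3 + 2*(-6)) - 5*(-4)*(-141) = (-3 - 12) + 20*(-141) = -15 - 2820 = -2835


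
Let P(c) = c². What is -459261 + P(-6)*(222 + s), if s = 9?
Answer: -450945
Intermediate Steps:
-459261 + P(-6)*(222 + s) = -459261 + (-6)²*(222 + 9) = -459261 + 36*231 = -459261 + 8316 = -450945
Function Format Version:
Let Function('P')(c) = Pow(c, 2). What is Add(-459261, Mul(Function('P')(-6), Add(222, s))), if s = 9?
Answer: -450945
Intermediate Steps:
Add(-459261, Mul(Function('P')(-6), Add(222, s))) = Add(-459261, Mul(Pow(-6, 2), Add(222, 9))) = Add(-459261, Mul(36, 231)) = Add(-459261, 8316) = -450945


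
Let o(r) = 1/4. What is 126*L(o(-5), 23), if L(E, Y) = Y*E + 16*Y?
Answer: 94185/2 ≈ 47093.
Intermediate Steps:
o(r) = ¼
L(E, Y) = 16*Y + E*Y (L(E, Y) = E*Y + 16*Y = 16*Y + E*Y)
126*L(o(-5), 23) = 126*(23*(16 + ¼)) = 126*(23*(65/4)) = 126*(1495/4) = 94185/2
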